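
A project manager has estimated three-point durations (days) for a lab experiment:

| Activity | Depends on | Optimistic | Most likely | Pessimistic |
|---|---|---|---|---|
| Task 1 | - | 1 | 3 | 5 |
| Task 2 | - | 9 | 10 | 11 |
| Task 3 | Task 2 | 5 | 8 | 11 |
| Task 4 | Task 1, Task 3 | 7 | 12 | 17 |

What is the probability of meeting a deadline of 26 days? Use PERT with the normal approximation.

te_Task 1 = (1 + 4·3 + 5)/6 = 18/6 = 3; σ²_Task 1 = ((5−1)/6)² = 0.444
te_Task 2 = (9 + 4·10 + 11)/6 = 60/6 = 10; σ²_Task 2 = ((11−9)/6)² = 0.111
te_Task 3 = (5 + 4·8 + 11)/6 = 48/6 = 8; σ²_Task 3 = ((11−5)/6)² = 1.000
te_Task 4 = (7 + 4·12 + 17)/6 = 72/6 = 12; σ²_Task 4 = ((17−7)/6)² = 2.778

Forward pass:
ES_Task 1 = 0; EF_Task 1 = 3
ES_Task 2 = 0; EF_Task 2 = 10
ES_Task 3 = 10; EF_Task 3 = 10+8 = 18
ES_Task 4 = max(EF_Task 1=3, EF_Task 3=18) = 18; EF_Task 4 = 18+12 = 30
Expected project duration μ = 30 days. Critical path: Task 2 → Task 3 → Task 4.

Variance along critical path = 0.111 + 1.000 + 2.778 = 3.889; σ = √3.889 = 1.972 days.
Z = (26 − 30) / 1.972 = -2.028
P(T ≤ 26) = Φ(-2.028) ≈ 0.021

0.021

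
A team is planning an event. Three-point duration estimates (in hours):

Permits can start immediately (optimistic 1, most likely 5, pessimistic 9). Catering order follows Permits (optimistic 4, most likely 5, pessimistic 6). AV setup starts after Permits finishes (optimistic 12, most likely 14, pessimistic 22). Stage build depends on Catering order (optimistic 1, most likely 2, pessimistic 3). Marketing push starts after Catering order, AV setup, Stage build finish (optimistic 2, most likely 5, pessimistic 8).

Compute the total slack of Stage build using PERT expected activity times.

8 hours

te_Permits = (1 + 4·5 + 9)/6 = 30/6 = 5
te_Catering order = (4 + 4·5 + 6)/6 = 30/6 = 5
te_AV setup = (12 + 4·14 + 22)/6 = 90/6 = 15
te_Stage build = (1 + 4·2 + 3)/6 = 12/6 = 2
te_Marketing push = (2 + 4·5 + 8)/6 = 30/6 = 5

Forward pass:
ES_Permits = 0; EF_Permits = 5
ES_Catering order = 5; EF_Catering order = 5+5 = 10
ES_AV setup = 5; EF_AV setup = 5+15 = 20
ES_Stage build = 10; EF_Stage build = 10+2 = 12
ES_Marketing push = max(EF_Catering order=10, EF_AV setup=20, EF_Stage build=12) = 20; EF_Marketing push = 20+5 = 25
Expected project duration μ = 25 hours. Critical path: Permits → AV setup → Marketing push.

Backward pass:
LF_Marketing push = 25; LS_Marketing push = 25−5 = 20
LF_Stage build = LS_Marketing push = 20; LS_Stage build = 20−2 = 18
LF_AV setup = LS_Marketing push = 20; LS_AV setup = 20−15 = 5
LF_Catering order = min(LS_Stage build=18, LS_Marketing push=20) = 18; LS_Catering order = 18−5 = 13
LF_Permits = min(LS_Catering order=13, LS_AV setup=5) = 5; LS_Permits = 5−5 = 0
Slack_Stage build = LS_Stage build − ES_Stage build = 18 − 10 = 8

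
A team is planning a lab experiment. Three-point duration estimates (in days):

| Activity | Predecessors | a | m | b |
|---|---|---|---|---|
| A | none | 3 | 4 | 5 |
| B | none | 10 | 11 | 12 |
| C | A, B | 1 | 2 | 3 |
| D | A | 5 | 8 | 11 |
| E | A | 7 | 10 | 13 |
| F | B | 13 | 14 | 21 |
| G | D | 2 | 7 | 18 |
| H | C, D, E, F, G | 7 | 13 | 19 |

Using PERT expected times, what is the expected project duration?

39 days

te_A = (3 + 4·4 + 5)/6 = 24/6 = 4
te_B = (10 + 4·11 + 12)/6 = 66/6 = 11
te_C = (1 + 4·2 + 3)/6 = 12/6 = 2
te_D = (5 + 4·8 + 11)/6 = 48/6 = 8
te_E = (7 + 4·10 + 13)/6 = 60/6 = 10
te_F = (13 + 4·14 + 21)/6 = 90/6 = 15
te_G = (2 + 4·7 + 18)/6 = 48/6 = 8
te_H = (7 + 4·13 + 19)/6 = 78/6 = 13

Forward pass:
ES_A = 0; EF_A = 4
ES_B = 0; EF_B = 11
ES_C = max(EF_A=4, EF_B=11) = 11; EF_C = 11+2 = 13
ES_D = 4; EF_D = 4+8 = 12
ES_E = 4; EF_E = 4+10 = 14
ES_F = 11; EF_F = 11+15 = 26
ES_G = 12; EF_G = 12+8 = 20
ES_H = max(EF_C=13, EF_D=12, EF_E=14, EF_F=26, EF_G=20) = 26; EF_H = 26+13 = 39
Expected project duration μ = 39 days. Critical path: B → F → H.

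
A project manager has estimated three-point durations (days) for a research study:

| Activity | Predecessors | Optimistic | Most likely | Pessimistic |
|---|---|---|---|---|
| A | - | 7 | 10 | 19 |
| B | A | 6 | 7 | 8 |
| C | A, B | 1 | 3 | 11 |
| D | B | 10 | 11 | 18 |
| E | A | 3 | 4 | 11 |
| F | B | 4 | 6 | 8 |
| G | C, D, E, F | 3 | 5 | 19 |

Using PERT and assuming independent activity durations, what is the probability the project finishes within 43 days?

0.952

te_A = (7 + 4·10 + 19)/6 = 66/6 = 11; σ²_A = ((19−7)/6)² = 4.000
te_B = (6 + 4·7 + 8)/6 = 42/6 = 7; σ²_B = ((8−6)/6)² = 0.111
te_C = (1 + 4·3 + 11)/6 = 24/6 = 4; σ²_C = ((11−1)/6)² = 2.778
te_D = (10 + 4·11 + 18)/6 = 72/6 = 12; σ²_D = ((18−10)/6)² = 1.778
te_E = (3 + 4·4 + 11)/6 = 30/6 = 5; σ²_E = ((11−3)/6)² = 1.778
te_F = (4 + 4·6 + 8)/6 = 36/6 = 6; σ²_F = ((8−4)/6)² = 0.444
te_G = (3 + 4·5 + 19)/6 = 42/6 = 7; σ²_G = ((19−3)/6)² = 7.111

Forward pass:
ES_A = 0; EF_A = 11
ES_B = 11; EF_B = 11+7 = 18
ES_C = max(EF_A=11, EF_B=18) = 18; EF_C = 18+4 = 22
ES_D = 18; EF_D = 18+12 = 30
ES_E = 11; EF_E = 11+5 = 16
ES_F = 18; EF_F = 18+6 = 24
ES_G = max(EF_C=22, EF_D=30, EF_E=16, EF_F=24) = 30; EF_G = 30+7 = 37
Expected project duration μ = 37 days. Critical path: A → B → D → G.

Variance along critical path = 4.000 + 0.111 + 1.778 + 7.111 = 13.000; σ = √13.000 = 3.606 days.
Z = (43 − 37) / 3.606 = 1.664
P(T ≤ 43) = Φ(1.664) ≈ 0.952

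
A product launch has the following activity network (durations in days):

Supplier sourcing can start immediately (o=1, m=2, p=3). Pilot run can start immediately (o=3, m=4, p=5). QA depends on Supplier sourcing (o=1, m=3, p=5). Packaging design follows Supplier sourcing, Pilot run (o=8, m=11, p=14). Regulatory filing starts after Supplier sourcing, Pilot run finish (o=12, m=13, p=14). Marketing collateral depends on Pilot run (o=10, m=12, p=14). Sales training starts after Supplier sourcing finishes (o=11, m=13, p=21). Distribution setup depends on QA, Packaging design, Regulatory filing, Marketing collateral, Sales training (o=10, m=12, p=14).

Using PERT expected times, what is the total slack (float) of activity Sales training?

te_Supplier sourcing = (1 + 4·2 + 3)/6 = 12/6 = 2
te_Pilot run = (3 + 4·4 + 5)/6 = 24/6 = 4
te_QA = (1 + 4·3 + 5)/6 = 18/6 = 3
te_Packaging design = (8 + 4·11 + 14)/6 = 66/6 = 11
te_Regulatory filing = (12 + 4·13 + 14)/6 = 78/6 = 13
te_Marketing collateral = (10 + 4·12 + 14)/6 = 72/6 = 12
te_Sales training = (11 + 4·13 + 21)/6 = 84/6 = 14
te_Distribution setup = (10 + 4·12 + 14)/6 = 72/6 = 12

Forward pass:
ES_Supplier sourcing = 0; EF_Supplier sourcing = 2
ES_Pilot run = 0; EF_Pilot run = 4
ES_QA = 2; EF_QA = 2+3 = 5
ES_Packaging design = max(EF_Supplier sourcing=2, EF_Pilot run=4) = 4; EF_Packaging design = 4+11 = 15
ES_Regulatory filing = max(EF_Supplier sourcing=2, EF_Pilot run=4) = 4; EF_Regulatory filing = 4+13 = 17
ES_Marketing collateral = 4; EF_Marketing collateral = 4+12 = 16
ES_Sales training = 2; EF_Sales training = 2+14 = 16
ES_Distribution setup = max(EF_QA=5, EF_Packaging design=15, EF_Regulatory filing=17, EF_Marketing collateral=16, EF_Sales training=16) = 17; EF_Distribution setup = 17+12 = 29
Expected project duration μ = 29 days. Critical path: Pilot run → Regulatory filing → Distribution setup.

Backward pass:
LF_Distribution setup = 29; LS_Distribution setup = 29−12 = 17
LF_Sales training = LS_Distribution setup = 17; LS_Sales training = 17−14 = 3
LF_Marketing collateral = LS_Distribution setup = 17; LS_Marketing collateral = 17−12 = 5
LF_Regulatory filing = LS_Distribution setup = 17; LS_Regulatory filing = 17−13 = 4
LF_Packaging design = LS_Distribution setup = 17; LS_Packaging design = 17−11 = 6
LF_QA = LS_Distribution setup = 17; LS_QA = 17−3 = 14
LF_Pilot run = min(LS_Packaging design=6, LS_Regulatory filing=4, LS_Marketing collateral=5) = 4; LS_Pilot run = 4−4 = 0
LF_Supplier sourcing = min(LS_QA=14, LS_Packaging design=6, LS_Regulatory filing=4, LS_Sales training=3) = 3; LS_Supplier sourcing = 3−2 = 1
Slack_Sales training = LS_Sales training − ES_Sales training = 3 − 2 = 1

1 days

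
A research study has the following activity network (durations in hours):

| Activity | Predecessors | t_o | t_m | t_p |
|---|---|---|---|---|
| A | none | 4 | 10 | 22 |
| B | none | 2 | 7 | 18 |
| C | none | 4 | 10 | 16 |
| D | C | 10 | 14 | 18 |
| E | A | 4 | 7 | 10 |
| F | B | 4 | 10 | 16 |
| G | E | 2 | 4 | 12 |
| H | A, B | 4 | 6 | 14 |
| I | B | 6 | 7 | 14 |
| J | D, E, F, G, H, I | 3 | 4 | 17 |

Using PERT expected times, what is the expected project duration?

te_A = (4 + 4·10 + 22)/6 = 66/6 = 11
te_B = (2 + 4·7 + 18)/6 = 48/6 = 8
te_C = (4 + 4·10 + 16)/6 = 60/6 = 10
te_D = (10 + 4·14 + 18)/6 = 84/6 = 14
te_E = (4 + 4·7 + 10)/6 = 42/6 = 7
te_F = (4 + 4·10 + 16)/6 = 60/6 = 10
te_G = (2 + 4·4 + 12)/6 = 30/6 = 5
te_H = (4 + 4·6 + 14)/6 = 42/6 = 7
te_I = (6 + 4·7 + 14)/6 = 48/6 = 8
te_J = (3 + 4·4 + 17)/6 = 36/6 = 6

Forward pass:
ES_A = 0; EF_A = 11
ES_B = 0; EF_B = 8
ES_C = 0; EF_C = 10
ES_D = 10; EF_D = 10+14 = 24
ES_E = 11; EF_E = 11+7 = 18
ES_F = 8; EF_F = 8+10 = 18
ES_G = 18; EF_G = 18+5 = 23
ES_H = max(EF_A=11, EF_B=8) = 11; EF_H = 11+7 = 18
ES_I = 8; EF_I = 8+8 = 16
ES_J = max(EF_D=24, EF_E=18, EF_F=18, EF_G=23, EF_H=18, EF_I=16) = 24; EF_J = 24+6 = 30
Expected project duration μ = 30 hours. Critical path: C → D → J.

30 hours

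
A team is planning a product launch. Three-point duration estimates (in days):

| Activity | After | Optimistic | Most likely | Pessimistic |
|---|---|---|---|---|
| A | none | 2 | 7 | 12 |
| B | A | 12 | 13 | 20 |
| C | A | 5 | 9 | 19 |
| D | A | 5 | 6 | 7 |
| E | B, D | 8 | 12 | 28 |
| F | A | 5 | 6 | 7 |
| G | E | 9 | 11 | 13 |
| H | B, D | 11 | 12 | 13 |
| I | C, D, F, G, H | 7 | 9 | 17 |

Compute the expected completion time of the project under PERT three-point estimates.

56 days

te_A = (2 + 4·7 + 12)/6 = 42/6 = 7
te_B = (12 + 4·13 + 20)/6 = 84/6 = 14
te_C = (5 + 4·9 + 19)/6 = 60/6 = 10
te_D = (5 + 4·6 + 7)/6 = 36/6 = 6
te_E = (8 + 4·12 + 28)/6 = 84/6 = 14
te_F = (5 + 4·6 + 7)/6 = 36/6 = 6
te_G = (9 + 4·11 + 13)/6 = 66/6 = 11
te_H = (11 + 4·12 + 13)/6 = 72/6 = 12
te_I = (7 + 4·9 + 17)/6 = 60/6 = 10

Forward pass:
ES_A = 0; EF_A = 7
ES_B = 7; EF_B = 7+14 = 21
ES_C = 7; EF_C = 7+10 = 17
ES_D = 7; EF_D = 7+6 = 13
ES_E = max(EF_B=21, EF_D=13) = 21; EF_E = 21+14 = 35
ES_F = 7; EF_F = 7+6 = 13
ES_G = 35; EF_G = 35+11 = 46
ES_H = max(EF_B=21, EF_D=13) = 21; EF_H = 21+12 = 33
ES_I = max(EF_C=17, EF_D=13, EF_F=13, EF_G=46, EF_H=33) = 46; EF_I = 46+10 = 56
Expected project duration μ = 56 days. Critical path: A → B → E → G → I.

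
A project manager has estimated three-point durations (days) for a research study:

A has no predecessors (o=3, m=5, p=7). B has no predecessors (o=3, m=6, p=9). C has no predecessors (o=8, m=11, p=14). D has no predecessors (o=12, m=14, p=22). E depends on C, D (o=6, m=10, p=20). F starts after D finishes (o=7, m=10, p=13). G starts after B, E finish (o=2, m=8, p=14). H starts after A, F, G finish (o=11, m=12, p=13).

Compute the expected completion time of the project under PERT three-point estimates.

46 days

te_A = (3 + 4·5 + 7)/6 = 30/6 = 5
te_B = (3 + 4·6 + 9)/6 = 36/6 = 6
te_C = (8 + 4·11 + 14)/6 = 66/6 = 11
te_D = (12 + 4·14 + 22)/6 = 90/6 = 15
te_E = (6 + 4·10 + 20)/6 = 66/6 = 11
te_F = (7 + 4·10 + 13)/6 = 60/6 = 10
te_G = (2 + 4·8 + 14)/6 = 48/6 = 8
te_H = (11 + 4·12 + 13)/6 = 72/6 = 12

Forward pass:
ES_A = 0; EF_A = 5
ES_B = 0; EF_B = 6
ES_C = 0; EF_C = 11
ES_D = 0; EF_D = 15
ES_E = max(EF_C=11, EF_D=15) = 15; EF_E = 15+11 = 26
ES_F = 15; EF_F = 15+10 = 25
ES_G = max(EF_B=6, EF_E=26) = 26; EF_G = 26+8 = 34
ES_H = max(EF_A=5, EF_F=25, EF_G=34) = 34; EF_H = 34+12 = 46
Expected project duration μ = 46 days. Critical path: D → E → G → H.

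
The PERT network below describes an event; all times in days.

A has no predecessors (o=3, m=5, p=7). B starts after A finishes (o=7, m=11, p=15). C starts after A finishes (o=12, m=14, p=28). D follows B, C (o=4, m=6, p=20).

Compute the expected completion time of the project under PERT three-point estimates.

te_A = (3 + 4·5 + 7)/6 = 30/6 = 5
te_B = (7 + 4·11 + 15)/6 = 66/6 = 11
te_C = (12 + 4·14 + 28)/6 = 96/6 = 16
te_D = (4 + 4·6 + 20)/6 = 48/6 = 8

Forward pass:
ES_A = 0; EF_A = 5
ES_B = 5; EF_B = 5+11 = 16
ES_C = 5; EF_C = 5+16 = 21
ES_D = max(EF_B=16, EF_C=21) = 21; EF_D = 21+8 = 29
Expected project duration μ = 29 days. Critical path: A → C → D.

29 days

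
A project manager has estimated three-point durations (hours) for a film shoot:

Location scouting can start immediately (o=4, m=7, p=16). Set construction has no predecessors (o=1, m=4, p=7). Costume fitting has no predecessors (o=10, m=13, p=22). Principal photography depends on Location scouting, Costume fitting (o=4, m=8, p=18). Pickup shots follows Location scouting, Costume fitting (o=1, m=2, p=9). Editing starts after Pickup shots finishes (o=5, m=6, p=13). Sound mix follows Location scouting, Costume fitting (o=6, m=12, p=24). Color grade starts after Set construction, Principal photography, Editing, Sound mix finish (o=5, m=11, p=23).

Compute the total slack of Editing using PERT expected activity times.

te_Location scouting = (4 + 4·7 + 16)/6 = 48/6 = 8
te_Set construction = (1 + 4·4 + 7)/6 = 24/6 = 4
te_Costume fitting = (10 + 4·13 + 22)/6 = 84/6 = 14
te_Principal photography = (4 + 4·8 + 18)/6 = 54/6 = 9
te_Pickup shots = (1 + 4·2 + 9)/6 = 18/6 = 3
te_Editing = (5 + 4·6 + 13)/6 = 42/6 = 7
te_Sound mix = (6 + 4·12 + 24)/6 = 78/6 = 13
te_Color grade = (5 + 4·11 + 23)/6 = 72/6 = 12

Forward pass:
ES_Location scouting = 0; EF_Location scouting = 8
ES_Set construction = 0; EF_Set construction = 4
ES_Costume fitting = 0; EF_Costume fitting = 14
ES_Principal photography = max(EF_Location scouting=8, EF_Costume fitting=14) = 14; EF_Principal photography = 14+9 = 23
ES_Pickup shots = max(EF_Location scouting=8, EF_Costume fitting=14) = 14; EF_Pickup shots = 14+3 = 17
ES_Editing = 17; EF_Editing = 17+7 = 24
ES_Sound mix = max(EF_Location scouting=8, EF_Costume fitting=14) = 14; EF_Sound mix = 14+13 = 27
ES_Color grade = max(EF_Set construction=4, EF_Principal photography=23, EF_Editing=24, EF_Sound mix=27) = 27; EF_Color grade = 27+12 = 39
Expected project duration μ = 39 hours. Critical path: Costume fitting → Sound mix → Color grade.

Backward pass:
LF_Color grade = 39; LS_Color grade = 39−12 = 27
LF_Sound mix = LS_Color grade = 27; LS_Sound mix = 27−13 = 14
LF_Editing = LS_Color grade = 27; LS_Editing = 27−7 = 20
LF_Pickup shots = LS_Editing = 20; LS_Pickup shots = 20−3 = 17
LF_Principal photography = LS_Color grade = 27; LS_Principal photography = 27−9 = 18
LF_Costume fitting = min(LS_Principal photography=18, LS_Pickup shots=17, LS_Sound mix=14) = 14; LS_Costume fitting = 14−14 = 0
LF_Set construction = LS_Color grade = 27; LS_Set construction = 27−4 = 23
LF_Location scouting = min(LS_Principal photography=18, LS_Pickup shots=17, LS_Sound mix=14) = 14; LS_Location scouting = 14−8 = 6
Slack_Editing = LS_Editing − ES_Editing = 20 − 17 = 3

3 hours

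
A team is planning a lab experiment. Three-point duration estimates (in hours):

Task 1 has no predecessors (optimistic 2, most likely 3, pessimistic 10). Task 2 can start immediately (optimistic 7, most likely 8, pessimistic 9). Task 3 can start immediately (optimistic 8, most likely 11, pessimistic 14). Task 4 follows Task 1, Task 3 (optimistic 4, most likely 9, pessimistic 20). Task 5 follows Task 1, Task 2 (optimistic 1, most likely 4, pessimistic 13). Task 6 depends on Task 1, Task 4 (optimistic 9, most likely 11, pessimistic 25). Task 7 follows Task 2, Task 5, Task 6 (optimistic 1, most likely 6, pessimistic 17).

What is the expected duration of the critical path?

41 hours

te_Task 1 = (2 + 4·3 + 10)/6 = 24/6 = 4
te_Task 2 = (7 + 4·8 + 9)/6 = 48/6 = 8
te_Task 3 = (8 + 4·11 + 14)/6 = 66/6 = 11
te_Task 4 = (4 + 4·9 + 20)/6 = 60/6 = 10
te_Task 5 = (1 + 4·4 + 13)/6 = 30/6 = 5
te_Task 6 = (9 + 4·11 + 25)/6 = 78/6 = 13
te_Task 7 = (1 + 4·6 + 17)/6 = 42/6 = 7

Forward pass:
ES_Task 1 = 0; EF_Task 1 = 4
ES_Task 2 = 0; EF_Task 2 = 8
ES_Task 3 = 0; EF_Task 3 = 11
ES_Task 4 = max(EF_Task 1=4, EF_Task 3=11) = 11; EF_Task 4 = 11+10 = 21
ES_Task 5 = max(EF_Task 1=4, EF_Task 2=8) = 8; EF_Task 5 = 8+5 = 13
ES_Task 6 = max(EF_Task 1=4, EF_Task 4=21) = 21; EF_Task 6 = 21+13 = 34
ES_Task 7 = max(EF_Task 2=8, EF_Task 5=13, EF_Task 6=34) = 34; EF_Task 7 = 34+7 = 41
Expected project duration μ = 41 hours. Critical path: Task 3 → Task 4 → Task 6 → Task 7.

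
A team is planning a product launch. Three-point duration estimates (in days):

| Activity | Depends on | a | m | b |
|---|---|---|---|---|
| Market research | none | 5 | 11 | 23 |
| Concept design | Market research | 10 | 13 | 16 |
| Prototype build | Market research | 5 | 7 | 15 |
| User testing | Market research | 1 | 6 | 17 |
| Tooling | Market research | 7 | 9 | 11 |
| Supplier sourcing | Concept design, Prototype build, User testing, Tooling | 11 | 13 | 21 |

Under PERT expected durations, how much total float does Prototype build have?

te_Market research = (5 + 4·11 + 23)/6 = 72/6 = 12
te_Concept design = (10 + 4·13 + 16)/6 = 78/6 = 13
te_Prototype build = (5 + 4·7 + 15)/6 = 48/6 = 8
te_User testing = (1 + 4·6 + 17)/6 = 42/6 = 7
te_Tooling = (7 + 4·9 + 11)/6 = 54/6 = 9
te_Supplier sourcing = (11 + 4·13 + 21)/6 = 84/6 = 14

Forward pass:
ES_Market research = 0; EF_Market research = 12
ES_Concept design = 12; EF_Concept design = 12+13 = 25
ES_Prototype build = 12; EF_Prototype build = 12+8 = 20
ES_User testing = 12; EF_User testing = 12+7 = 19
ES_Tooling = 12; EF_Tooling = 12+9 = 21
ES_Supplier sourcing = max(EF_Concept design=25, EF_Prototype build=20, EF_User testing=19, EF_Tooling=21) = 25; EF_Supplier sourcing = 25+14 = 39
Expected project duration μ = 39 days. Critical path: Market research → Concept design → Supplier sourcing.

Backward pass:
LF_Supplier sourcing = 39; LS_Supplier sourcing = 39−14 = 25
LF_Tooling = LS_Supplier sourcing = 25; LS_Tooling = 25−9 = 16
LF_User testing = LS_Supplier sourcing = 25; LS_User testing = 25−7 = 18
LF_Prototype build = LS_Supplier sourcing = 25; LS_Prototype build = 25−8 = 17
LF_Concept design = LS_Supplier sourcing = 25; LS_Concept design = 25−13 = 12
LF_Market research = min(LS_Concept design=12, LS_Prototype build=17, LS_User testing=18, LS_Tooling=16) = 12; LS_Market research = 12−12 = 0
Slack_Prototype build = LS_Prototype build − ES_Prototype build = 17 − 12 = 5

5 days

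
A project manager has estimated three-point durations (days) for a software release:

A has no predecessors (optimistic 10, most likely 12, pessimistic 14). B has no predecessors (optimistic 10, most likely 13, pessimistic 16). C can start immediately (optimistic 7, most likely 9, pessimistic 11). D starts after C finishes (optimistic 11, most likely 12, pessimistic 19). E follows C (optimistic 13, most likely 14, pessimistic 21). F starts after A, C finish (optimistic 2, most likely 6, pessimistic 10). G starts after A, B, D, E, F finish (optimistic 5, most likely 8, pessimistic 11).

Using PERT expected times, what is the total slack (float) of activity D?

te_A = (10 + 4·12 + 14)/6 = 72/6 = 12
te_B = (10 + 4·13 + 16)/6 = 78/6 = 13
te_C = (7 + 4·9 + 11)/6 = 54/6 = 9
te_D = (11 + 4·12 + 19)/6 = 78/6 = 13
te_E = (13 + 4·14 + 21)/6 = 90/6 = 15
te_F = (2 + 4·6 + 10)/6 = 36/6 = 6
te_G = (5 + 4·8 + 11)/6 = 48/6 = 8

Forward pass:
ES_A = 0; EF_A = 12
ES_B = 0; EF_B = 13
ES_C = 0; EF_C = 9
ES_D = 9; EF_D = 9+13 = 22
ES_E = 9; EF_E = 9+15 = 24
ES_F = max(EF_A=12, EF_C=9) = 12; EF_F = 12+6 = 18
ES_G = max(EF_A=12, EF_B=13, EF_D=22, EF_E=24, EF_F=18) = 24; EF_G = 24+8 = 32
Expected project duration μ = 32 days. Critical path: C → E → G.

Backward pass:
LF_G = 32; LS_G = 32−8 = 24
LF_F = LS_G = 24; LS_F = 24−6 = 18
LF_E = LS_G = 24; LS_E = 24−15 = 9
LF_D = LS_G = 24; LS_D = 24−13 = 11
LF_C = min(LS_D=11, LS_E=9, LS_F=18) = 9; LS_C = 9−9 = 0
LF_B = LS_G = 24; LS_B = 24−13 = 11
LF_A = min(LS_F=18, LS_G=24) = 18; LS_A = 18−12 = 6
Slack_D = LS_D − ES_D = 11 − 9 = 2

2 days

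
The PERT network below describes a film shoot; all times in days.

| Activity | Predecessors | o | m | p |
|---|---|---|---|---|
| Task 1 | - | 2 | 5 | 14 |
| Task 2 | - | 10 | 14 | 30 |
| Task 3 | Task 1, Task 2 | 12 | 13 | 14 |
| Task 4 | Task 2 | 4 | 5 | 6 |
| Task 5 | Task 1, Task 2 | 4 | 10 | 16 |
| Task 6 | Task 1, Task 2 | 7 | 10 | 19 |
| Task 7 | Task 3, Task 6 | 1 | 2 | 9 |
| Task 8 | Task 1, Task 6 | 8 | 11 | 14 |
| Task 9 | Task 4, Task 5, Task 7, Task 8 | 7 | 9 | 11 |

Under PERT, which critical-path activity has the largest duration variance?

Task 2

te_Task 1 = (2 + 4·5 + 14)/6 = 36/6 = 6; σ²_Task 1 = ((14−2)/6)² = 4.000
te_Task 2 = (10 + 4·14 + 30)/6 = 96/6 = 16; σ²_Task 2 = ((30−10)/6)² = 11.111
te_Task 3 = (12 + 4·13 + 14)/6 = 78/6 = 13; σ²_Task 3 = ((14−12)/6)² = 0.111
te_Task 4 = (4 + 4·5 + 6)/6 = 30/6 = 5; σ²_Task 4 = ((6−4)/6)² = 0.111
te_Task 5 = (4 + 4·10 + 16)/6 = 60/6 = 10; σ²_Task 5 = ((16−4)/6)² = 4.000
te_Task 6 = (7 + 4·10 + 19)/6 = 66/6 = 11; σ²_Task 6 = ((19−7)/6)² = 4.000
te_Task 7 = (1 + 4·2 + 9)/6 = 18/6 = 3; σ²_Task 7 = ((9−1)/6)² = 1.778
te_Task 8 = (8 + 4·11 + 14)/6 = 66/6 = 11; σ²_Task 8 = ((14−8)/6)² = 1.000
te_Task 9 = (7 + 4·9 + 11)/6 = 54/6 = 9; σ²_Task 9 = ((11−7)/6)² = 0.444

Forward pass:
ES_Task 1 = 0; EF_Task 1 = 6
ES_Task 2 = 0; EF_Task 2 = 16
ES_Task 3 = max(EF_Task 1=6, EF_Task 2=16) = 16; EF_Task 3 = 16+13 = 29
ES_Task 4 = 16; EF_Task 4 = 16+5 = 21
ES_Task 5 = max(EF_Task 1=6, EF_Task 2=16) = 16; EF_Task 5 = 16+10 = 26
ES_Task 6 = max(EF_Task 1=6, EF_Task 2=16) = 16; EF_Task 6 = 16+11 = 27
ES_Task 7 = max(EF_Task 3=29, EF_Task 6=27) = 29; EF_Task 7 = 29+3 = 32
ES_Task 8 = max(EF_Task 1=6, EF_Task 6=27) = 27; EF_Task 8 = 27+11 = 38
ES_Task 9 = max(EF_Task 4=21, EF_Task 5=26, EF_Task 7=32, EF_Task 8=38) = 38; EF_Task 9 = 38+9 = 47
Expected project duration μ = 47 days. Critical path: Task 2 → Task 6 → Task 8 → Task 9.

Variances on critical path: σ²_Task 2=11.111, σ²_Task 6=4.000, σ²_Task 8=1.000, σ²_Task 9=0.444.
Largest is σ²_Task 2 = 11.111.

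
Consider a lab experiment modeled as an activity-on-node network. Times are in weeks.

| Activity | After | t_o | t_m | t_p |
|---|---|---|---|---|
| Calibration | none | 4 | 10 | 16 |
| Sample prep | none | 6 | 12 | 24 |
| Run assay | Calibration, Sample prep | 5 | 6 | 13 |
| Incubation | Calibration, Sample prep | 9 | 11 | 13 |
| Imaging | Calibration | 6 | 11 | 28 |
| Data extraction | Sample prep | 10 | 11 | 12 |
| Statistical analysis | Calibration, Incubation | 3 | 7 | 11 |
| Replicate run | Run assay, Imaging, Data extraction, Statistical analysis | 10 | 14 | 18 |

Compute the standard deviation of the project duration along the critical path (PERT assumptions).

te_Calibration = (4 + 4·10 + 16)/6 = 60/6 = 10; σ²_Calibration = ((16−4)/6)² = 4.000
te_Sample prep = (6 + 4·12 + 24)/6 = 78/6 = 13; σ²_Sample prep = ((24−6)/6)² = 9.000
te_Run assay = (5 + 4·6 + 13)/6 = 42/6 = 7; σ²_Run assay = ((13−5)/6)² = 1.778
te_Incubation = (9 + 4·11 + 13)/6 = 66/6 = 11; σ²_Incubation = ((13−9)/6)² = 0.444
te_Imaging = (6 + 4·11 + 28)/6 = 78/6 = 13; σ²_Imaging = ((28−6)/6)² = 13.444
te_Data extraction = (10 + 4·11 + 12)/6 = 66/6 = 11; σ²_Data extraction = ((12−10)/6)² = 0.111
te_Statistical analysis = (3 + 4·7 + 11)/6 = 42/6 = 7; σ²_Statistical analysis = ((11−3)/6)² = 1.778
te_Replicate run = (10 + 4·14 + 18)/6 = 84/6 = 14; σ²_Replicate run = ((18−10)/6)² = 1.778

Forward pass:
ES_Calibration = 0; EF_Calibration = 10
ES_Sample prep = 0; EF_Sample prep = 13
ES_Run assay = max(EF_Calibration=10, EF_Sample prep=13) = 13; EF_Run assay = 13+7 = 20
ES_Incubation = max(EF_Calibration=10, EF_Sample prep=13) = 13; EF_Incubation = 13+11 = 24
ES_Imaging = 10; EF_Imaging = 10+13 = 23
ES_Data extraction = 13; EF_Data extraction = 13+11 = 24
ES_Statistical analysis = max(EF_Calibration=10, EF_Incubation=24) = 24; EF_Statistical analysis = 24+7 = 31
ES_Replicate run = max(EF_Run assay=20, EF_Imaging=23, EF_Data extraction=24, EF_Statistical analysis=31) = 31; EF_Replicate run = 31+14 = 45
Expected project duration μ = 45 weeks. Critical path: Sample prep → Incubation → Statistical analysis → Replicate run.

Variance along critical path = 9.000 + 0.444 + 1.778 + 1.778 = 13.000
σ = √13.000 = 3.606 weeks

3.61 weeks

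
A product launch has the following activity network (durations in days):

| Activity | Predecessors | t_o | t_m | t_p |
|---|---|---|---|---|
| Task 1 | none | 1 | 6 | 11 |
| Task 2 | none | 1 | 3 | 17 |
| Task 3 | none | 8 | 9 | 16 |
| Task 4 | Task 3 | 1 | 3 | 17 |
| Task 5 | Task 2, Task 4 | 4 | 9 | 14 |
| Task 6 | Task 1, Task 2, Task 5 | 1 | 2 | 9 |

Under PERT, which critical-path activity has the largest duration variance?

te_Task 1 = (1 + 4·6 + 11)/6 = 36/6 = 6; σ²_Task 1 = ((11−1)/6)² = 2.778
te_Task 2 = (1 + 4·3 + 17)/6 = 30/6 = 5; σ²_Task 2 = ((17−1)/6)² = 7.111
te_Task 3 = (8 + 4·9 + 16)/6 = 60/6 = 10; σ²_Task 3 = ((16−8)/6)² = 1.778
te_Task 4 = (1 + 4·3 + 17)/6 = 30/6 = 5; σ²_Task 4 = ((17−1)/6)² = 7.111
te_Task 5 = (4 + 4·9 + 14)/6 = 54/6 = 9; σ²_Task 5 = ((14−4)/6)² = 2.778
te_Task 6 = (1 + 4·2 + 9)/6 = 18/6 = 3; σ²_Task 6 = ((9−1)/6)² = 1.778

Forward pass:
ES_Task 1 = 0; EF_Task 1 = 6
ES_Task 2 = 0; EF_Task 2 = 5
ES_Task 3 = 0; EF_Task 3 = 10
ES_Task 4 = 10; EF_Task 4 = 10+5 = 15
ES_Task 5 = max(EF_Task 2=5, EF_Task 4=15) = 15; EF_Task 5 = 15+9 = 24
ES_Task 6 = max(EF_Task 1=6, EF_Task 2=5, EF_Task 5=24) = 24; EF_Task 6 = 24+3 = 27
Expected project duration μ = 27 days. Critical path: Task 3 → Task 4 → Task 5 → Task 6.

Variances on critical path: σ²_Task 3=1.778, σ²_Task 4=7.111, σ²_Task 5=2.778, σ²_Task 6=1.778.
Largest is σ²_Task 4 = 7.111.

Task 4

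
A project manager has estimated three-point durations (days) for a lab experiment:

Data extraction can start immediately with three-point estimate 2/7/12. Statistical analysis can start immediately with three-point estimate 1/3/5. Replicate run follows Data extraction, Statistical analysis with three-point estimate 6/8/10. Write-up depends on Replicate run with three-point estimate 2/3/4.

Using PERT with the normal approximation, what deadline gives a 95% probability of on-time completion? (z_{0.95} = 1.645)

21.0 days

te_Data extraction = (2 + 4·7 + 12)/6 = 42/6 = 7; σ²_Data extraction = ((12−2)/6)² = 2.778
te_Statistical analysis = (1 + 4·3 + 5)/6 = 18/6 = 3; σ²_Statistical analysis = ((5−1)/6)² = 0.444
te_Replicate run = (6 + 4·8 + 10)/6 = 48/6 = 8; σ²_Replicate run = ((10−6)/6)² = 0.444
te_Write-up = (2 + 4·3 + 4)/6 = 18/6 = 3; σ²_Write-up = ((4−2)/6)² = 0.111

Forward pass:
ES_Data extraction = 0; EF_Data extraction = 7
ES_Statistical analysis = 0; EF_Statistical analysis = 3
ES_Replicate run = max(EF_Data extraction=7, EF_Statistical analysis=3) = 7; EF_Replicate run = 7+8 = 15
ES_Write-up = 15; EF_Write-up = 15+3 = 18
Expected project duration μ = 18 days. Critical path: Data extraction → Replicate run → Write-up.

Variance along critical path = 2.778 + 0.444 + 0.111 = 3.333; σ = 1.826 days.
D = μ + z·σ = 18 + 1.645·1.826 = 21.0 days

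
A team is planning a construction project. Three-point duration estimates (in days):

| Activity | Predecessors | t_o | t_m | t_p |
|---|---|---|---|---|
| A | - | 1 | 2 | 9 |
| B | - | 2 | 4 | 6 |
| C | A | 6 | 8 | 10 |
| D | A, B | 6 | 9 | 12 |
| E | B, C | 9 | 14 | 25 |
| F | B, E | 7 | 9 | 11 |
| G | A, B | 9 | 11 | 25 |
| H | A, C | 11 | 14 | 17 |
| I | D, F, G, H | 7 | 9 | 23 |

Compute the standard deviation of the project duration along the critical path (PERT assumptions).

4.11 days

te_A = (1 + 4·2 + 9)/6 = 18/6 = 3; σ²_A = ((9−1)/6)² = 1.778
te_B = (2 + 4·4 + 6)/6 = 24/6 = 4; σ²_B = ((6−2)/6)² = 0.444
te_C = (6 + 4·8 + 10)/6 = 48/6 = 8; σ²_C = ((10−6)/6)² = 0.444
te_D = (6 + 4·9 + 12)/6 = 54/6 = 9; σ²_D = ((12−6)/6)² = 1.000
te_E = (9 + 4·14 + 25)/6 = 90/6 = 15; σ²_E = ((25−9)/6)² = 7.111
te_F = (7 + 4·9 + 11)/6 = 54/6 = 9; σ²_F = ((11−7)/6)² = 0.444
te_G = (9 + 4·11 + 25)/6 = 78/6 = 13; σ²_G = ((25−9)/6)² = 7.111
te_H = (11 + 4·14 + 17)/6 = 84/6 = 14; σ²_H = ((17−11)/6)² = 1.000
te_I = (7 + 4·9 + 23)/6 = 66/6 = 11; σ²_I = ((23−7)/6)² = 7.111

Forward pass:
ES_A = 0; EF_A = 3
ES_B = 0; EF_B = 4
ES_C = 3; EF_C = 3+8 = 11
ES_D = max(EF_A=3, EF_B=4) = 4; EF_D = 4+9 = 13
ES_E = max(EF_B=4, EF_C=11) = 11; EF_E = 11+15 = 26
ES_F = max(EF_B=4, EF_E=26) = 26; EF_F = 26+9 = 35
ES_G = max(EF_A=3, EF_B=4) = 4; EF_G = 4+13 = 17
ES_H = max(EF_A=3, EF_C=11) = 11; EF_H = 11+14 = 25
ES_I = max(EF_D=13, EF_F=35, EF_G=17, EF_H=25) = 35; EF_I = 35+11 = 46
Expected project duration μ = 46 days. Critical path: A → C → E → F → I.

Variance along critical path = 1.778 + 0.444 + 7.111 + 0.444 + 7.111 = 16.889
σ = √16.889 = 4.110 days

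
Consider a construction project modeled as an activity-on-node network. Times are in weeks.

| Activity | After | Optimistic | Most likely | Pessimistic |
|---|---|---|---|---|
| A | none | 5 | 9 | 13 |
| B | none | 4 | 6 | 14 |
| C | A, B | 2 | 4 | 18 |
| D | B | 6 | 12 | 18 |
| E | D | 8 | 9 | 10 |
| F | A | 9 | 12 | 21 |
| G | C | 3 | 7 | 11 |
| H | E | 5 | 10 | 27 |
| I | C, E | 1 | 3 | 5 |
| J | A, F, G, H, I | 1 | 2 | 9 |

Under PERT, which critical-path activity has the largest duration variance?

H

te_A = (5 + 4·9 + 13)/6 = 54/6 = 9; σ²_A = ((13−5)/6)² = 1.778
te_B = (4 + 4·6 + 14)/6 = 42/6 = 7; σ²_B = ((14−4)/6)² = 2.778
te_C = (2 + 4·4 + 18)/6 = 36/6 = 6; σ²_C = ((18−2)/6)² = 7.111
te_D = (6 + 4·12 + 18)/6 = 72/6 = 12; σ²_D = ((18−6)/6)² = 4.000
te_E = (8 + 4·9 + 10)/6 = 54/6 = 9; σ²_E = ((10−8)/6)² = 0.111
te_F = (9 + 4·12 + 21)/6 = 78/6 = 13; σ²_F = ((21−9)/6)² = 4.000
te_G = (3 + 4·7 + 11)/6 = 42/6 = 7; σ²_G = ((11−3)/6)² = 1.778
te_H = (5 + 4·10 + 27)/6 = 72/6 = 12; σ²_H = ((27−5)/6)² = 13.444
te_I = (1 + 4·3 + 5)/6 = 18/6 = 3; σ²_I = ((5−1)/6)² = 0.444
te_J = (1 + 4·2 + 9)/6 = 18/6 = 3; σ²_J = ((9−1)/6)² = 1.778

Forward pass:
ES_A = 0; EF_A = 9
ES_B = 0; EF_B = 7
ES_C = max(EF_A=9, EF_B=7) = 9; EF_C = 9+6 = 15
ES_D = 7; EF_D = 7+12 = 19
ES_E = 19; EF_E = 19+9 = 28
ES_F = 9; EF_F = 9+13 = 22
ES_G = 15; EF_G = 15+7 = 22
ES_H = 28; EF_H = 28+12 = 40
ES_I = max(EF_C=15, EF_E=28) = 28; EF_I = 28+3 = 31
ES_J = max(EF_A=9, EF_F=22, EF_G=22, EF_H=40, EF_I=31) = 40; EF_J = 40+3 = 43
Expected project duration μ = 43 weeks. Critical path: B → D → E → H → J.

Variances on critical path: σ²_B=2.778, σ²_D=4.000, σ²_E=0.111, σ²_H=13.444, σ²_J=1.778.
Largest is σ²_H = 13.444.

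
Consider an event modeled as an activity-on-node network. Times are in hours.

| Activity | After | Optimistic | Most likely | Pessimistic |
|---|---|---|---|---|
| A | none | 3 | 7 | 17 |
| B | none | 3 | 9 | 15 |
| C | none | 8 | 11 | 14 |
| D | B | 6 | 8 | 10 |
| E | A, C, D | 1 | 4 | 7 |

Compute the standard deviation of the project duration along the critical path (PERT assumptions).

te_A = (3 + 4·7 + 17)/6 = 48/6 = 8; σ²_A = ((17−3)/6)² = 5.444
te_B = (3 + 4·9 + 15)/6 = 54/6 = 9; σ²_B = ((15−3)/6)² = 4.000
te_C = (8 + 4·11 + 14)/6 = 66/6 = 11; σ²_C = ((14−8)/6)² = 1.000
te_D = (6 + 4·8 + 10)/6 = 48/6 = 8; σ²_D = ((10−6)/6)² = 0.444
te_E = (1 + 4·4 + 7)/6 = 24/6 = 4; σ²_E = ((7−1)/6)² = 1.000

Forward pass:
ES_A = 0; EF_A = 8
ES_B = 0; EF_B = 9
ES_C = 0; EF_C = 11
ES_D = 9; EF_D = 9+8 = 17
ES_E = max(EF_A=8, EF_C=11, EF_D=17) = 17; EF_E = 17+4 = 21
Expected project duration μ = 21 hours. Critical path: B → D → E.

Variance along critical path = 4.000 + 0.444 + 1.000 = 5.444
σ = √5.444 = 2.333 hours

2.33 hours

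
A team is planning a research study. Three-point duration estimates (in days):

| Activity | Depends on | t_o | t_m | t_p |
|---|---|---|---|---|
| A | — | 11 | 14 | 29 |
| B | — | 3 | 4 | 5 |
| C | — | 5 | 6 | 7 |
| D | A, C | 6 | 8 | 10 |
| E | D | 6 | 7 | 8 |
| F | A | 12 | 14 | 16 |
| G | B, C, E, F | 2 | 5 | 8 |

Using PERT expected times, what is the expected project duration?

te_A = (11 + 4·14 + 29)/6 = 96/6 = 16
te_B = (3 + 4·4 + 5)/6 = 24/6 = 4
te_C = (5 + 4·6 + 7)/6 = 36/6 = 6
te_D = (6 + 4·8 + 10)/6 = 48/6 = 8
te_E = (6 + 4·7 + 8)/6 = 42/6 = 7
te_F = (12 + 4·14 + 16)/6 = 84/6 = 14
te_G = (2 + 4·5 + 8)/6 = 30/6 = 5

Forward pass:
ES_A = 0; EF_A = 16
ES_B = 0; EF_B = 4
ES_C = 0; EF_C = 6
ES_D = max(EF_A=16, EF_C=6) = 16; EF_D = 16+8 = 24
ES_E = 24; EF_E = 24+7 = 31
ES_F = 16; EF_F = 16+14 = 30
ES_G = max(EF_B=4, EF_C=6, EF_E=31, EF_F=30) = 31; EF_G = 31+5 = 36
Expected project duration μ = 36 days. Critical path: A → D → E → G.

36 days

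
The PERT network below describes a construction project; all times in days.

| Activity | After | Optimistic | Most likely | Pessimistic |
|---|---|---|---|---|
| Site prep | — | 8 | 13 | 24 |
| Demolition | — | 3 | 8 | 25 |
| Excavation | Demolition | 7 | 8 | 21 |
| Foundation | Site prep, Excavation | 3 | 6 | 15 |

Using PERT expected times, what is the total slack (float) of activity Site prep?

6 days

te_Site prep = (8 + 4·13 + 24)/6 = 84/6 = 14
te_Demolition = (3 + 4·8 + 25)/6 = 60/6 = 10
te_Excavation = (7 + 4·8 + 21)/6 = 60/6 = 10
te_Foundation = (3 + 4·6 + 15)/6 = 42/6 = 7

Forward pass:
ES_Site prep = 0; EF_Site prep = 14
ES_Demolition = 0; EF_Demolition = 10
ES_Excavation = 10; EF_Excavation = 10+10 = 20
ES_Foundation = max(EF_Site prep=14, EF_Excavation=20) = 20; EF_Foundation = 20+7 = 27
Expected project duration μ = 27 days. Critical path: Demolition → Excavation → Foundation.

Backward pass:
LF_Foundation = 27; LS_Foundation = 27−7 = 20
LF_Excavation = LS_Foundation = 20; LS_Excavation = 20−10 = 10
LF_Demolition = LS_Excavation = 10; LS_Demolition = 10−10 = 0
LF_Site prep = LS_Foundation = 20; LS_Site prep = 20−14 = 6
Slack_Site prep = LS_Site prep − ES_Site prep = 6 − 0 = 6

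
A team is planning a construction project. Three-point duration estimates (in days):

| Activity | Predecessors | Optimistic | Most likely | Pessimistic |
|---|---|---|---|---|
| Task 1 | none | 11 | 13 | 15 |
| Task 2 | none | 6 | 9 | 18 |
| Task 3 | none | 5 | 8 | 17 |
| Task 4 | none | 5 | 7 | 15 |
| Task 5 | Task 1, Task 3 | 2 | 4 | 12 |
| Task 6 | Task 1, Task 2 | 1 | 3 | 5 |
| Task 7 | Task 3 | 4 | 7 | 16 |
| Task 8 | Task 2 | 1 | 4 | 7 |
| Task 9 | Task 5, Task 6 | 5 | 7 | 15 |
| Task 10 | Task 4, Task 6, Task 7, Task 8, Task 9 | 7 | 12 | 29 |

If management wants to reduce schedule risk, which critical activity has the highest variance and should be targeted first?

Task 10

te_Task 1 = (11 + 4·13 + 15)/6 = 78/6 = 13; σ²_Task 1 = ((15−11)/6)² = 0.444
te_Task 2 = (6 + 4·9 + 18)/6 = 60/6 = 10; σ²_Task 2 = ((18−6)/6)² = 4.000
te_Task 3 = (5 + 4·8 + 17)/6 = 54/6 = 9; σ²_Task 3 = ((17−5)/6)² = 4.000
te_Task 4 = (5 + 4·7 + 15)/6 = 48/6 = 8; σ²_Task 4 = ((15−5)/6)² = 2.778
te_Task 5 = (2 + 4·4 + 12)/6 = 30/6 = 5; σ²_Task 5 = ((12−2)/6)² = 2.778
te_Task 6 = (1 + 4·3 + 5)/6 = 18/6 = 3; σ²_Task 6 = ((5−1)/6)² = 0.444
te_Task 7 = (4 + 4·7 + 16)/6 = 48/6 = 8; σ²_Task 7 = ((16−4)/6)² = 4.000
te_Task 8 = (1 + 4·4 + 7)/6 = 24/6 = 4; σ²_Task 8 = ((7−1)/6)² = 1.000
te_Task 9 = (5 + 4·7 + 15)/6 = 48/6 = 8; σ²_Task 9 = ((15−5)/6)² = 2.778
te_Task 10 = (7 + 4·12 + 29)/6 = 84/6 = 14; σ²_Task 10 = ((29−7)/6)² = 13.444

Forward pass:
ES_Task 1 = 0; EF_Task 1 = 13
ES_Task 2 = 0; EF_Task 2 = 10
ES_Task 3 = 0; EF_Task 3 = 9
ES_Task 4 = 0; EF_Task 4 = 8
ES_Task 5 = max(EF_Task 1=13, EF_Task 3=9) = 13; EF_Task 5 = 13+5 = 18
ES_Task 6 = max(EF_Task 1=13, EF_Task 2=10) = 13; EF_Task 6 = 13+3 = 16
ES_Task 7 = 9; EF_Task 7 = 9+8 = 17
ES_Task 8 = 10; EF_Task 8 = 10+4 = 14
ES_Task 9 = max(EF_Task 5=18, EF_Task 6=16) = 18; EF_Task 9 = 18+8 = 26
ES_Task 10 = max(EF_Task 4=8, EF_Task 6=16, EF_Task 7=17, EF_Task 8=14, EF_Task 9=26) = 26; EF_Task 10 = 26+14 = 40
Expected project duration μ = 40 days. Critical path: Task 1 → Task 5 → Task 9 → Task 10.

Variances on critical path: σ²_Task 1=0.444, σ²_Task 5=2.778, σ²_Task 9=2.778, σ²_Task 10=13.444.
Largest is σ²_Task 10 = 13.444.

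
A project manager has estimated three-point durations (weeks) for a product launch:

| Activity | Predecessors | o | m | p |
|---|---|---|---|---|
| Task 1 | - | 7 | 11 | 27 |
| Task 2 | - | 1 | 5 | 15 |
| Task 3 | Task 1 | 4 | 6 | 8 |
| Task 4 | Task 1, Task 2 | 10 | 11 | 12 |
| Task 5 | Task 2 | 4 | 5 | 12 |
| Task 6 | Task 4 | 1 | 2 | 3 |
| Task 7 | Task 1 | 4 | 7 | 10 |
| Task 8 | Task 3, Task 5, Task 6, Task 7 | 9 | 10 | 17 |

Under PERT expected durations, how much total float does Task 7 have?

te_Task 1 = (7 + 4·11 + 27)/6 = 78/6 = 13
te_Task 2 = (1 + 4·5 + 15)/6 = 36/6 = 6
te_Task 3 = (4 + 4·6 + 8)/6 = 36/6 = 6
te_Task 4 = (10 + 4·11 + 12)/6 = 66/6 = 11
te_Task 5 = (4 + 4·5 + 12)/6 = 36/6 = 6
te_Task 6 = (1 + 4·2 + 3)/6 = 12/6 = 2
te_Task 7 = (4 + 4·7 + 10)/6 = 42/6 = 7
te_Task 8 = (9 + 4·10 + 17)/6 = 66/6 = 11

Forward pass:
ES_Task 1 = 0; EF_Task 1 = 13
ES_Task 2 = 0; EF_Task 2 = 6
ES_Task 3 = 13; EF_Task 3 = 13+6 = 19
ES_Task 4 = max(EF_Task 1=13, EF_Task 2=6) = 13; EF_Task 4 = 13+11 = 24
ES_Task 5 = 6; EF_Task 5 = 6+6 = 12
ES_Task 6 = 24; EF_Task 6 = 24+2 = 26
ES_Task 7 = 13; EF_Task 7 = 13+7 = 20
ES_Task 8 = max(EF_Task 3=19, EF_Task 5=12, EF_Task 6=26, EF_Task 7=20) = 26; EF_Task 8 = 26+11 = 37
Expected project duration μ = 37 weeks. Critical path: Task 1 → Task 4 → Task 6 → Task 8.

Backward pass:
LF_Task 8 = 37; LS_Task 8 = 37−11 = 26
LF_Task 7 = LS_Task 8 = 26; LS_Task 7 = 26−7 = 19
LF_Task 6 = LS_Task 8 = 26; LS_Task 6 = 26−2 = 24
LF_Task 5 = LS_Task 8 = 26; LS_Task 5 = 26−6 = 20
LF_Task 4 = LS_Task 6 = 24; LS_Task 4 = 24−11 = 13
LF_Task 3 = LS_Task 8 = 26; LS_Task 3 = 26−6 = 20
LF_Task 2 = min(LS_Task 4=13, LS_Task 5=20) = 13; LS_Task 2 = 13−6 = 7
LF_Task 1 = min(LS_Task 3=20, LS_Task 4=13, LS_Task 7=19) = 13; LS_Task 1 = 13−13 = 0
Slack_Task 7 = LS_Task 7 − ES_Task 7 = 19 − 13 = 6

6 weeks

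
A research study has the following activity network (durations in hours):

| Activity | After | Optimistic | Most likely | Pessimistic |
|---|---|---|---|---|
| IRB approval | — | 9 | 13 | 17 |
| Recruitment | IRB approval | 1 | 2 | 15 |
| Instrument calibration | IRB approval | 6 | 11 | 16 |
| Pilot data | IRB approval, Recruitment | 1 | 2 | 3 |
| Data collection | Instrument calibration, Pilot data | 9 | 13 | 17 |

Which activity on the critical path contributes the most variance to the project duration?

Instrument calibration

te_IRB approval = (9 + 4·13 + 17)/6 = 78/6 = 13; σ²_IRB approval = ((17−9)/6)² = 1.778
te_Recruitment = (1 + 4·2 + 15)/6 = 24/6 = 4; σ²_Recruitment = ((15−1)/6)² = 5.444
te_Instrument calibration = (6 + 4·11 + 16)/6 = 66/6 = 11; σ²_Instrument calibration = ((16−6)/6)² = 2.778
te_Pilot data = (1 + 4·2 + 3)/6 = 12/6 = 2; σ²_Pilot data = ((3−1)/6)² = 0.111
te_Data collection = (9 + 4·13 + 17)/6 = 78/6 = 13; σ²_Data collection = ((17−9)/6)² = 1.778

Forward pass:
ES_IRB approval = 0; EF_IRB approval = 13
ES_Recruitment = 13; EF_Recruitment = 13+4 = 17
ES_Instrument calibration = 13; EF_Instrument calibration = 13+11 = 24
ES_Pilot data = max(EF_IRB approval=13, EF_Recruitment=17) = 17; EF_Pilot data = 17+2 = 19
ES_Data collection = max(EF_Instrument calibration=24, EF_Pilot data=19) = 24; EF_Data collection = 24+13 = 37
Expected project duration μ = 37 hours. Critical path: IRB approval → Instrument calibration → Data collection.

Variances on critical path: σ²_IRB approval=1.778, σ²_Instrument calibration=2.778, σ²_Data collection=1.778.
Largest is σ²_Instrument calibration = 2.778.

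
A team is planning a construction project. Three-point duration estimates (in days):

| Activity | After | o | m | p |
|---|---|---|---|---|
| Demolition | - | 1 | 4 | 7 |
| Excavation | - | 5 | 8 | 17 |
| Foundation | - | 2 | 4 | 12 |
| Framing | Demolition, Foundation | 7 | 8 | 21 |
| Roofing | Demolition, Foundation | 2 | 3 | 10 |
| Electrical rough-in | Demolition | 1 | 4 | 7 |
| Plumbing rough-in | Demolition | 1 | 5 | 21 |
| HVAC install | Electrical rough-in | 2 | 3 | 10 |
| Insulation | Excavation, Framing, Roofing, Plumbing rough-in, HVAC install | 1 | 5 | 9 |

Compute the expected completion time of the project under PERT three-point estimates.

te_Demolition = (1 + 4·4 + 7)/6 = 24/6 = 4
te_Excavation = (5 + 4·8 + 17)/6 = 54/6 = 9
te_Foundation = (2 + 4·4 + 12)/6 = 30/6 = 5
te_Framing = (7 + 4·8 + 21)/6 = 60/6 = 10
te_Roofing = (2 + 4·3 + 10)/6 = 24/6 = 4
te_Electrical rough-in = (1 + 4·4 + 7)/6 = 24/6 = 4
te_Plumbing rough-in = (1 + 4·5 + 21)/6 = 42/6 = 7
te_HVAC install = (2 + 4·3 + 10)/6 = 24/6 = 4
te_Insulation = (1 + 4·5 + 9)/6 = 30/6 = 5

Forward pass:
ES_Demolition = 0; EF_Demolition = 4
ES_Excavation = 0; EF_Excavation = 9
ES_Foundation = 0; EF_Foundation = 5
ES_Framing = max(EF_Demolition=4, EF_Foundation=5) = 5; EF_Framing = 5+10 = 15
ES_Roofing = max(EF_Demolition=4, EF_Foundation=5) = 5; EF_Roofing = 5+4 = 9
ES_Electrical rough-in = 4; EF_Electrical rough-in = 4+4 = 8
ES_Plumbing rough-in = 4; EF_Plumbing rough-in = 4+7 = 11
ES_HVAC install = 8; EF_HVAC install = 8+4 = 12
ES_Insulation = max(EF_Excavation=9, EF_Framing=15, EF_Roofing=9, EF_Plumbing rough-in=11, EF_HVAC install=12) = 15; EF_Insulation = 15+5 = 20
Expected project duration μ = 20 days. Critical path: Foundation → Framing → Insulation.

20 days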